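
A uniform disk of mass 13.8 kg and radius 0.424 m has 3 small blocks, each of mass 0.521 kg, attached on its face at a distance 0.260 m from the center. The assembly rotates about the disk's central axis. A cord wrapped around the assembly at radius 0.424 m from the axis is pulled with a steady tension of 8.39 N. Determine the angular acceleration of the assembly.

α ≈ 2.64 rad/s²

I_disk = ½MR² = ½(13.8)(0.424)² = 1.240 kg·m².
I_blocks = 3·m·r² = 3(0.521)(0.260)² = 0.1057 kg·m².
Total I = 1.346 kg·m².
τ = F r = (8.39)(0.424) = 3.557 N·m.
α = τ/I = 3.557/1.346 = 2.643 rad/s².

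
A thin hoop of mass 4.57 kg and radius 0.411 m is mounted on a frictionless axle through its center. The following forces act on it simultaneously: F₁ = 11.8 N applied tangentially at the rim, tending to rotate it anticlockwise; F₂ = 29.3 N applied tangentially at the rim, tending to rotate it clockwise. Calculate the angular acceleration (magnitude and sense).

I = MR² = (4.57)(0.411)² = 0.7720 kg·m².
Taking anticlockwise as positive: τ₁ = +(11.8)(0.411) = +4.850 N·m; τ₂ = −(29.3)(0.411) = −12.04 N·m.
Net torque τ = -7.192 N·m.
α = τ/I = -7.192/0.7720 = -9.317 rad/s².

α ≈ 9.32 rad/s², clockwise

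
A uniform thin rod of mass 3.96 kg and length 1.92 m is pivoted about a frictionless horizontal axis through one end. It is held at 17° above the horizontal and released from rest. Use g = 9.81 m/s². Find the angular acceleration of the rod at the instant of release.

About the pivot, I = (1/3)ML² = (1/3)(3.96)(1.92)² = 4.866 kg·m².
The weight acts at the center, a distance L/2 = 0.9600 m from the pivot; τ = Mg(L/2) cos 17° = 35.66 N·m.
α = τ/I = 35.66/4.866 = 7.329 rad/s².
(Equivalently α = (3g/(2L)) cos 17° = 7.329 rad/s².)

α ≈ 7.33 rad/s²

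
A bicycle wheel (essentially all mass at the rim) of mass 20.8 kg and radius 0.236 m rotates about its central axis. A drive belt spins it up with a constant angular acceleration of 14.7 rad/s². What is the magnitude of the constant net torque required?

I = MR² = (20.8)(0.236)² = 1.158 kg·m².
τ = Iα = (1.158)(14.70) = 17.03 N·m.

τ ≈ 17.0 N·m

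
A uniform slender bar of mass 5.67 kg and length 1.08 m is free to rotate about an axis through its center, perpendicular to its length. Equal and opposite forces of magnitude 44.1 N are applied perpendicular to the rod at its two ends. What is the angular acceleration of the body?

I = (1/12)ML² = (1/12)(5.67)(1.08)² = 0.5511 kg·m².
The couple gives τ = F·(L/2) + F·(L/2) = F L = (44.1)(1.08) = 47.63 N·m.
Newton's second law for rotation, τ = Iα, gives α = τ/I = 47.63/0.5511 = 86.42 rad/s².

α ≈ 86.4 rad/s²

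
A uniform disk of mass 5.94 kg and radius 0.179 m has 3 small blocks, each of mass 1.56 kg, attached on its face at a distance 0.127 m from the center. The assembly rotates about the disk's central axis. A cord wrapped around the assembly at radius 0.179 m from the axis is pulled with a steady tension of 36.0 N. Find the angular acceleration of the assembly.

I_disk = ½MR² = ½(5.94)(0.179)² = 0.09516 kg·m².
I_blocks = 3·m·r² = 3(1.56)(0.127)² = 0.07548 kg·m².
Total I = 0.1706 kg·m².
τ = F r = (36.0)(0.179) = 6.444 N·m.
α = τ/I = 6.444/0.1706 = 37.76 rad/s².

α ≈ 37.8 rad/s²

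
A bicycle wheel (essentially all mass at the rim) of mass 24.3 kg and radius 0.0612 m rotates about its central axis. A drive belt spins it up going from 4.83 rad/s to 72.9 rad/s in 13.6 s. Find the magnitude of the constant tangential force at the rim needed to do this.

F ≈ 7.44 N

I = MR² = (24.3)(0.0612)² = 0.09101 kg·m².
α = Δω/Δt = (72.9 − 4.83)/13.6 = 5.005 rad/s².
The required torque is τ = Iα = (0.09101)(5.005) = 0.4555 N·m.
A tangential force at the rim gives τ = FR, so F = τ/R = 0.4555/0.0612 = 7.443 N.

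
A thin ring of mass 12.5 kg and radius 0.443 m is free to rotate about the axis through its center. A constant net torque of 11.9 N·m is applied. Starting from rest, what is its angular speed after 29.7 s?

I = MR² = (12.5)(0.443)² = 2.453 kg·m².
α = τ/I = 11.9/2.453 = 4.851 rad/s².
ω = ω₀ + αt = 0 + (4.851)(29.7) = 144.1 rad/s.

ω ≈ 144 rad/s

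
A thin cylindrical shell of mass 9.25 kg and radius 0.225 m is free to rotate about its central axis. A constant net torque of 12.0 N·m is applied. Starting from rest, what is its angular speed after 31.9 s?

ω ≈ 817 rad/s

I = MR² = (9.25)(0.225)² = 0.4683 kg·m².
α = τ/I = 12.0/0.4683 = 25.63 rad/s².
ω = ω₀ + αt = 0 + (25.63)(31.9) = 817.5 rad/s.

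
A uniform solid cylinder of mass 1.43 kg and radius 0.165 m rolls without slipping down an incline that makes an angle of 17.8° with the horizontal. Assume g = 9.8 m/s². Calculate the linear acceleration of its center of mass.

Translation along the incline: Mg sinθ − f = Ma.
Rotation about the center: fR = Iα with I = ½MR². No-slip gives a = αR, so f = (I/R²)a = (1/2)M a.
Substituting: Mg sinθ = (1 + 0.5000)Ma, so a = g sinθ/(1 + 0.5000) = (9.8) sin 17.8° / 1.500 = 1.997 m/s².

a ≈ 2.00 m/s²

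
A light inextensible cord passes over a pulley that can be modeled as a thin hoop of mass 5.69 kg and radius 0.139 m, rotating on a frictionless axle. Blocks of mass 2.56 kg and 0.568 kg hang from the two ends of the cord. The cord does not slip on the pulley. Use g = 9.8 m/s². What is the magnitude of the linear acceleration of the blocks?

a ≈ 2.21 m/s²

I = MR² = (5.69)(0.139)² = 0.1099 kg·m².
Heavier block: m₁g − T₁ = m₁a. Lighter block: T₂ − m₂g = m₂a.
Pulley: (T₁ − T₂)R = Iα = I(a/R), so T₁ − T₂ = (I/R²)a = 1·M_p a = 5.690·a.
Adding the three: (m₁ − m₂)g = (m₁ + m₂ + 5.690)a, so a = (2.56 − 0.568)(9.8)/(2.56 + 0.568 + 5.690) = 2.214 m/s².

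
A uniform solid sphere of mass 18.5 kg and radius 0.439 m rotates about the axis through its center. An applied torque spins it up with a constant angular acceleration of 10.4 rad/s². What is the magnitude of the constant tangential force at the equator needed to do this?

F ≈ 33.8 N

I = (2/5)MR² = (2/5)(18.5)(0.439)² = 1.426 kg·m².
The required torque is τ = Iα = (1.426)(10.40) = 14.83 N·m.
A tangential force at the equator gives τ = FR, so F = τ/R = 14.83/0.439 = 33.79 N.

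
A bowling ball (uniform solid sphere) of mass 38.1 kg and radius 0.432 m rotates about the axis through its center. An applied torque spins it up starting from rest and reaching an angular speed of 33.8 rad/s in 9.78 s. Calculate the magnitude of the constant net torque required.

τ ≈ 9.83 N·m

I = (2/5)MR² = (2/5)(38.1)(0.432)² = 2.844 kg·m².
α = Δω/Δt = (33.8 − 0)/9.78 = 3.456 rad/s².
τ = Iα = (2.844)(3.456) = 9.829 N·m.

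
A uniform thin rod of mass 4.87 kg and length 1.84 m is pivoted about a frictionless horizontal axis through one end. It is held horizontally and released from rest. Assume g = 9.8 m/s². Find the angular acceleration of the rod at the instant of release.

About the pivot, I = (1/3)ML² = (1/3)(4.87)(1.84)² = 5.496 kg·m².
The weight acts at the center, a distance L/2 = 0.9200 m from the pivot; τ = Mg(L/2) = 43.91 N·m.
α = τ/I = 43.91/5.496 = 7.989 rad/s².

α ≈ 7.99 rad/s²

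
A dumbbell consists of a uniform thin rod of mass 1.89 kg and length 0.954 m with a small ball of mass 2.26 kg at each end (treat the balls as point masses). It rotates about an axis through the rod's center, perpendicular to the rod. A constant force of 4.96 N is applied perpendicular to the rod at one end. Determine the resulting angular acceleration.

α ≈ 2.02 rad/s²

I_rod = (1/12)ML² = (1/12)(1.89)(0.954)² = 0.1433 kg·m².
I_balls = 2·m·(L/2)² = 2(2.26)(0.4770)² = 1.028 kg·m².
Total I = 1.172 kg·m².
τ = F·(L/2) = (4.96)(0.477) = 2.366 N·m.
α = τ/I = 2.366/1.172 = 2.019 rad/s².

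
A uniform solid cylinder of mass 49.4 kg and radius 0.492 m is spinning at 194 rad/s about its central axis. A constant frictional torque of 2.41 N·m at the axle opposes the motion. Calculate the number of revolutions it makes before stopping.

≈ 7430 revolutions

I = ½MR² = (1/2)(49.4)(0.492)² = 5.979 kg·m².
The net torque has magnitude 2.41 N·m, opposing ω.
|α| = τ/I = 2.410/5.979 = 0.4031 rad/s² (deceleration).
ω² = ω₀² − 2|α|θ with ω = 0 ⇒ θ = ω₀²/(2|α|) = 46690 rad = 7430 rev.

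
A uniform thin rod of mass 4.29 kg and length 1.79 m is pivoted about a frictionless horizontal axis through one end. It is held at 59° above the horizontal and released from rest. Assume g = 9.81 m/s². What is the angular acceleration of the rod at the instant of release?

α ≈ 4.23 rad/s²

About the pivot, I = (1/3)ML² = (1/3)(4.29)(1.79)² = 4.582 kg·m².
The weight acts at the center, a distance L/2 = 0.8950 m from the pivot; τ = Mg(L/2) cos 59° = 19.40 N·m.
α = τ/I = 19.40/4.582 = 4.234 rad/s².
(Equivalently α = (3g/(2L)) cos 59° = 4.234 rad/s².)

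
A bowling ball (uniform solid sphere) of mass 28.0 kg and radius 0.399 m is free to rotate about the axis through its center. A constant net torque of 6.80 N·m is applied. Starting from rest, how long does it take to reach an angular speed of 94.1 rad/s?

I = (2/5)MR² = (2/5)(28.0)(0.399)² = 1.783 kg·m².
α = τ/I = 6.80/1.783 = 3.814 rad/s².
ω = αt ⇒ t = ω/α = 94.1/3.814 = 24.67 s.

t ≈ 24.7 s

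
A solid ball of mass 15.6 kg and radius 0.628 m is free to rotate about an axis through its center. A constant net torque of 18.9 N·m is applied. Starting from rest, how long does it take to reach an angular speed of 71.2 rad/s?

I = (2/5)MR² = (2/5)(15.6)(0.628)² = 2.461 kg·m².
α = τ/I = 18.9/2.461 = 7.680 rad/s².
ω = αt ⇒ t = ω/α = 71.2/7.680 = 9.271 s.

t ≈ 9.27 s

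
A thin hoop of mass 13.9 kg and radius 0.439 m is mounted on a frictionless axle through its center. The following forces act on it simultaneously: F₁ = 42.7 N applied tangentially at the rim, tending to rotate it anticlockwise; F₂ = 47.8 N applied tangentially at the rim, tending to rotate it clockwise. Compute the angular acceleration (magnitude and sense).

I = MR² = (13.9)(0.439)² = 2.679 kg·m².
Taking anticlockwise as positive: τ₁ = +(42.7)(0.439) = +18.75 N·m; τ₂ = −(47.8)(0.439) = −20.98 N·m.
Net torque τ = -2.239 N·m.
α = τ/I = -2.239/2.679 = -0.8358 rad/s².

α ≈ 0.836 rad/s², clockwise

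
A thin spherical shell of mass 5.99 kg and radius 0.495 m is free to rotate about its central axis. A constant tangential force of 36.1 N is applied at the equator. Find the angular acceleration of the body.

I = (2/3)MR² = (2/3)(5.99)(0.495)² = 0.9785 kg·m².
τ = F R = (36.1)(0.495) = 17.87 N·m.
Newton's second law for rotation, τ = Iα, gives α = τ/I = 17.87/0.9785 = 18.26 rad/s².

α ≈ 18.3 rad/s²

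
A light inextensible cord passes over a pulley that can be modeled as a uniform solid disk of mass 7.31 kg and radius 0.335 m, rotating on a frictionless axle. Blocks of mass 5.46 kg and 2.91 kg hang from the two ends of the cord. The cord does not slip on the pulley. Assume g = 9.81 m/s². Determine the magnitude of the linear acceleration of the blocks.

I = ½MR² = (1/2)(7.31)(0.335)² = 0.4102 kg·m².
Heavier block: m₁g − T₁ = m₁a. Lighter block: T₂ − m₂g = m₂a.
Pulley: (T₁ − T₂)R = Iα = I(a/R), so T₁ − T₂ = (I/R²)a = (1/2)M_p a = 3.655·a.
Adding the three: (m₁ − m₂)g = (m₁ + m₂ + 3.655)a, so a = (5.46 − 2.91)(9.81)/(5.46 + 2.91 + 3.655) = 2.080 m/s².

a ≈ 2.08 m/s²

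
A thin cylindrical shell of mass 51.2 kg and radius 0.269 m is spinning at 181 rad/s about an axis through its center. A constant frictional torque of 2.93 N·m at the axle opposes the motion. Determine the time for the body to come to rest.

t ≈ 229 s

I = MR² = (51.2)(0.269)² = 3.705 kg·m².
The net torque has magnitude 2.93 N·m, opposing ω.
|α| = τ/I = 2.930/3.705 = 0.7908 rad/s² (deceleration).
0 = ω₀ − |α|t ⇒ t = ω₀/|α| = 181/0.7908 = 228.9 s.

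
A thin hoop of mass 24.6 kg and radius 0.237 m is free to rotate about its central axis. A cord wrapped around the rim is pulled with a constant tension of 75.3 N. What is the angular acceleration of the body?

I = MR² = (24.6)(0.237)² = 1.382 kg·m².
τ = F R = (75.3)(0.237) = 17.85 N·m.
Newton's second law for rotation, τ = Iα, gives α = τ/I = 17.85/1.382 = 12.92 rad/s².

α ≈ 12.9 rad/s²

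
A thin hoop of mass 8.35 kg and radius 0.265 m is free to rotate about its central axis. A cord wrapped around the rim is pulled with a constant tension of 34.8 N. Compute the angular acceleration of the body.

α ≈ 15.7 rad/s²

I = MR² = (8.35)(0.265)² = 0.5864 kg·m².
τ = F R = (34.8)(0.265) = 9.222 N·m.
Newton's second law for rotation, τ = Iα, gives α = τ/I = 9.222/0.5864 = 15.73 rad/s².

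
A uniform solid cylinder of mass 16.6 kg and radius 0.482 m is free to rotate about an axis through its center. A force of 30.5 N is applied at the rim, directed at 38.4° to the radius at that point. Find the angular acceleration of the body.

α ≈ 4.74 rad/s²

I = ½MR² = (1/2)(16.6)(0.482)² = 1.928 kg·m².
Only the tangential component produces torque: τ = F R sinθ = (30.5)(0.482) sin 38.4° = 9.131 N·m.
From τ = Iα: α = 9.131/1.928 = 4.736 rad/s².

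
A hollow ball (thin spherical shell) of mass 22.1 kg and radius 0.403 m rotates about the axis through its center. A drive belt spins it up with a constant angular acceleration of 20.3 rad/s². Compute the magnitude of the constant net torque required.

τ ≈ 48.6 N·m

I = (2/3)MR² = (2/3)(22.1)(0.403)² = 2.393 kg·m².
τ = Iα = (2.393)(20.30) = 48.57 N·m.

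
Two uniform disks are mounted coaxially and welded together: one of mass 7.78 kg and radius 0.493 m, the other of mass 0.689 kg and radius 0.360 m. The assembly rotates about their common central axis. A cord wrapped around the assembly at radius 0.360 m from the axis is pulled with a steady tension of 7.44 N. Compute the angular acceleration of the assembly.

α ≈ 2.71 rad/s²

I = ½M₁R₁² + ½M₂R₂² = ½(7.78)(0.493)² + ½(0.689)(0.360)² = 0.9901 kg·m².
τ = F r = (7.44)(0.360) = 2.678 N·m.
α = τ/I = 2.678/0.9901 = 2.705 rad/s².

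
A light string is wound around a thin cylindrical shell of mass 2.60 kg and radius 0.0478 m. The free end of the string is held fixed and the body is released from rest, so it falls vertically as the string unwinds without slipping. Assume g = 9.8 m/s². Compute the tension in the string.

Translation: Mg − T = Ma. Rotation about the center: TR = Iα with I = MR².
With a = αR: T = (I/R²)a = M a, so Mg = (1 + 1.000)Ma.
a = g/(1 + 1.000) = 9.8/2.000 = 4.900 m/s².
T = 1.000·M·a = (1.000)(2.60)(4.900) = 12.74 N.

T ≈ 12.7 N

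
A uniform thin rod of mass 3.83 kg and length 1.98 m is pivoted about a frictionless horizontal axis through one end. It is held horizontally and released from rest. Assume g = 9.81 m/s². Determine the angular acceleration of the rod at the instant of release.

About the pivot, I = (1/3)ML² = (1/3)(3.83)(1.98)² = 5.005 kg·m².
The weight acts at the center, a distance L/2 = 0.9900 m from the pivot; τ = Mg(L/2) = 37.20 N·m.
α = τ/I = 37.20/5.005 = 7.432 rad/s².
(Equivalently α = (3g/(2L)) = 7.432 rad/s².)

α ≈ 7.43 rad/s²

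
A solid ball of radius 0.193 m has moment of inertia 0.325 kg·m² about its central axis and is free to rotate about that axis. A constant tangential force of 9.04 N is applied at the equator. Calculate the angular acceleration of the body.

τ = F R = (9.04)(0.193) = 1.745 N·m.
From τ = Iα: α = 1.745/0.3250 = 5.368 rad/s².

α ≈ 5.37 rad/s²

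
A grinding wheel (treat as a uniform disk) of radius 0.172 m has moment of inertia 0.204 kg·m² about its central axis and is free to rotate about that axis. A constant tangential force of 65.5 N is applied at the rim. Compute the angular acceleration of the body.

τ = F R = (65.5)(0.172) = 11.27 N·m.
Newton's second law for rotation, τ = Iα, gives α = τ/I = 11.27/0.2040 = 55.23 rad/s².

α ≈ 55.2 rad/s²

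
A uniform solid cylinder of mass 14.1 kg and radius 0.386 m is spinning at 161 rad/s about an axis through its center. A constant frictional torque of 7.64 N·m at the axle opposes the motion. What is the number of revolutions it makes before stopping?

I = ½MR² = (1/2)(14.1)(0.386)² = 1.050 kg·m².
The net torque has magnitude 7.64 N·m, opposing ω.
|α| = τ/I = 7.640/1.050 = 7.273 rad/s² (deceleration).
ω² = ω₀² − 2|α|θ with ω = 0 ⇒ θ = ω₀²/(2|α|) = 1782 rad = 283.6 rev.

≈ 284 revolutions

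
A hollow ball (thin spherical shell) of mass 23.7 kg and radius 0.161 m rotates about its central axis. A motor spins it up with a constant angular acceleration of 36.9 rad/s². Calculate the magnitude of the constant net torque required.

τ ≈ 15.1 N·m

I = (2/3)MR² = (2/3)(23.7)(0.161)² = 0.4096 kg·m².
τ = Iα = (0.4096)(36.90) = 15.11 N·m.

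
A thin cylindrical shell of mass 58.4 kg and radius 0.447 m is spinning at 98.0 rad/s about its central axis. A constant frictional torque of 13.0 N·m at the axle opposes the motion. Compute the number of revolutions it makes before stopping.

≈ 686 revolutions

I = MR² = (58.4)(0.447)² = 11.67 kg·m².
The net torque has magnitude 13.0 N·m, opposing ω.
|α| = τ/I = 13.00/11.67 = 1.114 rad/s² (deceleration).
ω² = ω₀² − 2|α|θ with ω = 0 ⇒ θ = ω₀²/(2|α|) = 4310 rad = 686.0 rev.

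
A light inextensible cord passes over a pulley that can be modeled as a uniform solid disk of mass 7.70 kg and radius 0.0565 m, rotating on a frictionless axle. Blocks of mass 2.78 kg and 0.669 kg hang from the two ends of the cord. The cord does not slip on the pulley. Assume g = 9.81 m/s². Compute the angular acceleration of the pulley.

α ≈ 50.2 rad/s²

I = ½MR² = (1/2)(7.70)(0.0565)² = 0.01229 kg·m².
Heavier block: m₁g − T₁ = m₁a. Lighter block: T₂ − m₂g = m₂a.
Pulley: (T₁ − T₂)R = Iα = I(a/R), so T₁ − T₂ = (I/R²)a = (1/2)M_p a = 3.850·a.
Adding the three: (m₁ − m₂)g = (m₁ + m₂ + 3.850)a, so a = (2.78 − 0.669)(9.81)/(2.78 + 0.669 + 3.850) = 2.837 m/s².
α = a/R = 2.837/0.0565 = 50.22 rad/s².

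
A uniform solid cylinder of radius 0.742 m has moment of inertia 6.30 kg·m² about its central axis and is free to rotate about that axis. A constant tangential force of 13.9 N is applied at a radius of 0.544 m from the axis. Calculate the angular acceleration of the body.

τ = F·r = (13.9)(0.544) = 7.562 N·m.
From τ = Iα: α = 7.562/6.300 = 1.200 rad/s².

α ≈ 1.20 rad/s²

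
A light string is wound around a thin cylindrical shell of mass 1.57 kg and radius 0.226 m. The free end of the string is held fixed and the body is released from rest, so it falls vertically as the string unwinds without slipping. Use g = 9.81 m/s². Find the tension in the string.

Translation: Mg − T = Ma. Rotation about the center: TR = Iα with I = MR².
With a = αR: T = (I/R²)a = M a, so Mg = (1 + 1.000)Ma.
a = g/(1 + 1.000) = 9.81/2.000 = 4.905 m/s².
T = 1.000·M·a = (1.000)(1.57)(4.905) = 7.701 N.

T ≈ 7.70 N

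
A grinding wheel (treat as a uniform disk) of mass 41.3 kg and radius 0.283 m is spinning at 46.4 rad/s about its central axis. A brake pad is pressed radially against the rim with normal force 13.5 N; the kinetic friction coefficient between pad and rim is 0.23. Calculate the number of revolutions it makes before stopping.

I = ½MR² = (1/2)(41.3)(0.283)² = 1.654 kg·m².
Friction force f = μN = (0.23)(13.5) = 3.105 N at the rim; torque magnitude τ = fR = 0.8787 N·m, opposing ω.
|α| = τ/I = 0.8787/1.654 = 0.5313 rad/s² (deceleration).
ω² = ω₀² − 2|α|θ with ω = 0 ⇒ θ = ω₀²/(2|α|) = 2026 rad = 322.5 rev.

≈ 322 revolutions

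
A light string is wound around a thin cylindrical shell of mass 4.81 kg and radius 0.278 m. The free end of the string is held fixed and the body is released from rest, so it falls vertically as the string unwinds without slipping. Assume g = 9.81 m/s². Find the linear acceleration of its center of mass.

Translation: Mg − T = Ma. Rotation about the center: TR = Iα with I = MR².
With a = αR: T = (I/R²)a = M a, so Mg = (1 + 1.000)Ma.
a = g/(1 + 1.000) = 9.81/2.000 = 4.905 m/s².

a ≈ 4.91 m/s²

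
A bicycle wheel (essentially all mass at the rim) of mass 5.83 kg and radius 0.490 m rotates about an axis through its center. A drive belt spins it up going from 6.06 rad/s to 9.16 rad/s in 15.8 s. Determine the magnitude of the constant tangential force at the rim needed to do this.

I = MR² = (5.83)(0.490)² = 1.400 kg·m².
α = Δω/Δt = (9.16 − 6.06)/15.8 = 0.1962 rad/s².
The required torque is τ = Iα = (1.400)(0.1962) = 0.2746 N·m.
A tangential force at the rim gives τ = FR, so F = τ/R = 0.2746/0.490 = 0.5605 N.

F ≈ 0.560 N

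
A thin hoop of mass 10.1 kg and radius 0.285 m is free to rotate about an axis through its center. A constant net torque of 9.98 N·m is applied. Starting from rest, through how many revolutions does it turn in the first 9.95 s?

≈ 95.8 revolutions

I = MR² = (10.1)(0.285)² = 0.8204 kg·m².
α = τ/I = 9.98/0.8204 = 12.17 rad/s².
θ = ½αt² = ½(12.17)(9.95)² = 602.2 rad.
Revolutions = θ/(2π) = 95.84.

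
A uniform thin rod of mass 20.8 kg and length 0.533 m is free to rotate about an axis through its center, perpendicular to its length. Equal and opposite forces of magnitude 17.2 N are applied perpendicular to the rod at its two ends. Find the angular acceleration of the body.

I = (1/12)ML² = (1/12)(20.8)(0.533)² = 0.4924 kg·m².
The couple gives τ = F·(L/2) + F·(L/2) = F L = (17.2)(0.533) = 9.168 N·m.
From τ = Iα: α = 9.168/0.4924 = 18.62 rad/s².

α ≈ 18.6 rad/s²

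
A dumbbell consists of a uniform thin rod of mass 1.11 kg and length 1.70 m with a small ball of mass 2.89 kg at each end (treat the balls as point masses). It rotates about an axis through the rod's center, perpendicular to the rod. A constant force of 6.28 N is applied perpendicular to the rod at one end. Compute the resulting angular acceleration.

α ≈ 1.20 rad/s²

I_rod = (1/12)ML² = (1/12)(1.11)(1.70)² = 0.2673 kg·m².
I_balls = 2·m·(L/2)² = 2(2.89)(0.8500)² = 4.176 kg·m².
Total I = 4.443 kg·m².
τ = F·(L/2) = (6.28)(0.850) = 5.338 N·m.
α = τ/I = 5.338/4.443 = 1.201 rad/s².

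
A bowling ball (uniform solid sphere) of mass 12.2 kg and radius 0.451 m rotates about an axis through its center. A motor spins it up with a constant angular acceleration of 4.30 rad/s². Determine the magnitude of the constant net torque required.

I = (2/5)MR² = (2/5)(12.2)(0.451)² = 0.9926 kg·m².
τ = Iα = (0.9926)(4.300) = 4.268 N·m.

τ ≈ 4.27 N·m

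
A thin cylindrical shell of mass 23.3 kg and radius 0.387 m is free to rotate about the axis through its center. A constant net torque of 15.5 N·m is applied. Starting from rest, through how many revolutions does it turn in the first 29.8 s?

I = MR² = (23.3)(0.387)² = 3.490 kg·m².
α = τ/I = 15.5/3.490 = 4.442 rad/s².
θ = ½αt² = ½(4.442)(29.8)² = 1972 rad.
Revolutions = θ/(2π) = 313.9.

≈ 314 revolutions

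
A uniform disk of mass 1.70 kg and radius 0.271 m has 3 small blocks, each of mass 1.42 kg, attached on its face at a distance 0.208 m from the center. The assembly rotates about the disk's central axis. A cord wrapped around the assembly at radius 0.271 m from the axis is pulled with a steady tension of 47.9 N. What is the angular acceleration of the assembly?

I_disk = ½MR² = ½(1.70)(0.271)² = 0.06242 kg·m².
I_blocks = 3·m·r² = 3(1.42)(0.208)² = 0.1843 kg·m².
Total I = 0.2467 kg·m².
τ = F r = (47.9)(0.271) = 12.98 N·m.
α = τ/I = 12.98/0.2467 = 52.61 rad/s².

α ≈ 52.6 rad/s²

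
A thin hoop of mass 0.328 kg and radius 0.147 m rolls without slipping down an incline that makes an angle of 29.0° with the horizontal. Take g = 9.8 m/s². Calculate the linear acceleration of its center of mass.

a ≈ 2.38 m/s²

Translation along the incline: Mg sinθ − f = Ma.
Rotation about the center: fR = Iα with I = MR². No-slip gives a = αR, so f = (I/R²)a = M a.
Substituting: Mg sinθ = (1 + 1.000)Ma, so a = g sinθ/(1 + 1.000) = (9.8) sin 29.0° / 2.000 = 2.376 m/s².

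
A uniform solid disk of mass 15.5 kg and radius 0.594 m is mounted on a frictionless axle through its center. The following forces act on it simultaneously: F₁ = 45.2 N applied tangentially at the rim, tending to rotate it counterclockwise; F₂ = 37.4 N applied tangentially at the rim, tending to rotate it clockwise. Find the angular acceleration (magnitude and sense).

α ≈ 1.69 rad/s², counterclockwise

I = ½MR² = (1/2)(15.5)(0.594)² = 2.734 kg·m².
Taking counterclockwise as positive: τ₁ = +(45.2)(0.594) = +26.85 N·m; τ₂ = −(37.4)(0.594) = −22.22 N·m.
Net torque τ = 4.633 N·m.
α = τ/I = 4.633/2.734 = 1.694 rad/s².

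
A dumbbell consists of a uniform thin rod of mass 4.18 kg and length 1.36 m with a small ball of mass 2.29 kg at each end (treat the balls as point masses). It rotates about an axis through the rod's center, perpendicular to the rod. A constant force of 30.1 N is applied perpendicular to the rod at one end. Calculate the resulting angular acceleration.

I_rod = (1/12)ML² = (1/12)(4.18)(1.36)² = 0.6443 kg·m².
I_balls = 2·m·(L/2)² = 2(2.29)(0.6800)² = 2.118 kg·m².
Total I = 2.762 kg·m².
τ = F·(L/2) = (30.1)(0.680) = 20.47 N·m.
α = τ/I = 20.47/2.762 = 7.410 rad/s².

α ≈ 7.41 rad/s²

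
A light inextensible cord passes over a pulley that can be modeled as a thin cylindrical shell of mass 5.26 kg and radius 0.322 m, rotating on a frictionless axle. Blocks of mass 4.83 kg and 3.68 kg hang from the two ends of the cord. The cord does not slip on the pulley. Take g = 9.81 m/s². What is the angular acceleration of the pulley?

I = MR² = (5.26)(0.322)² = 0.5454 kg·m².
Heavier block: m₁g − T₁ = m₁a. Lighter block: T₂ − m₂g = m₂a.
Pulley: (T₁ − T₂)R = Iα = I(a/R), so T₁ − T₂ = (I/R²)a = 1·M_p a = 5.260·a.
Adding the three: (m₁ − m₂)g = (m₁ + m₂ + 5.260)a, so a = (4.83 − 3.68)(9.81)/(4.83 + 3.68 + 5.260) = 0.8193 m/s².
α = a/R = 0.8193/0.322 = 2.544 rad/s².

α ≈ 2.54 rad/s²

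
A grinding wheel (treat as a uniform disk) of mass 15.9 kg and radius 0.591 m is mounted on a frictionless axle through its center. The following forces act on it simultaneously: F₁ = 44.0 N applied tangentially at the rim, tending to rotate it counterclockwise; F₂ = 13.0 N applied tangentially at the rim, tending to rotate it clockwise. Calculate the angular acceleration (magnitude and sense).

I = ½MR² = (1/2)(15.9)(0.591)² = 2.777 kg·m².
Taking counterclockwise as positive: τ₁ = +(44.0)(0.591) = +26.00 N·m; τ₂ = −(13.0)(0.591) = −7.683 N·m.
Net torque τ = 18.32 N·m.
α = τ/I = 18.32/2.777 = 6.598 rad/s².

α ≈ 6.60 rad/s², counterclockwise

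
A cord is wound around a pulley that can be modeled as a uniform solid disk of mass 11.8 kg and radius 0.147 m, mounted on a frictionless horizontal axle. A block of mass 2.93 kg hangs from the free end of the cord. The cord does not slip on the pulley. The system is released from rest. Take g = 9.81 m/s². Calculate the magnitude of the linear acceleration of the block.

a ≈ 3.26 m/s²

I = ½MR² = (1/2)(11.8)(0.147)² = 0.1275 kg·m².
Block: mg − T = ma. Pulley: TR = Iα. No-slip: a = αR, so T = (I/R²)a = 5.900·a.
Then mg = (m + 5.900)a, so a = (2.93)(9.81)/(2.93 + 5.900) = 3.255 m/s².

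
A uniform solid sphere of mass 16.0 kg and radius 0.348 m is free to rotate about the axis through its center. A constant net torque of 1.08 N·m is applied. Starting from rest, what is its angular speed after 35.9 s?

I = (2/5)MR² = (2/5)(16.0)(0.348)² = 0.7751 kg·m².
α = τ/I = 1.08/0.7751 = 1.393 rad/s².
ω = ω₀ + αt = 0 + (1.393)(35.9) = 50.02 rad/s.

ω ≈ 50.0 rad/s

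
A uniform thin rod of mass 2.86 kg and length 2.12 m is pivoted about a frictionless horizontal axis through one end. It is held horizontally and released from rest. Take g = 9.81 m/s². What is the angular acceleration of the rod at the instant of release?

About the pivot, I = (1/3)ML² = (1/3)(2.86)(2.12)² = 4.285 kg·m².
The weight acts at the center, a distance L/2 = 1.060 m from the pivot; τ = Mg(L/2) = 29.74 N·m.
α = τ/I = 29.74/4.285 = 6.941 rad/s².

α ≈ 6.94 rad/s²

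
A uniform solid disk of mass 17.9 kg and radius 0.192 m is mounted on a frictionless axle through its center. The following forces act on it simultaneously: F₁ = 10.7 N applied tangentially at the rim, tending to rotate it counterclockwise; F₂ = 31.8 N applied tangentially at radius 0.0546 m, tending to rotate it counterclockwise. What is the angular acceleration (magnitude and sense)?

α ≈ 11.5 rad/s², counterclockwise

I = ½MR² = (1/2)(17.9)(0.192)² = 0.3299 kg·m².
Taking counterclockwise as positive: τ₁ = +(10.7)(0.192) = +2.054 N·m; τ₂ = +(31.8)(0.0546) = +1.736 N·m.
Net torque τ = 3.791 N·m.
α = τ/I = 3.791/0.3299 = 11.49 rad/s².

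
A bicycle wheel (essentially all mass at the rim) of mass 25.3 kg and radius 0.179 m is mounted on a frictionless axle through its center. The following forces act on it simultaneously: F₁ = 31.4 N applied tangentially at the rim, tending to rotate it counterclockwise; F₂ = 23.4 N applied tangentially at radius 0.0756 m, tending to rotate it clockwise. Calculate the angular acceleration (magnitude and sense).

I = MR² = (25.3)(0.179)² = 0.8106 kg·m².
Taking counterclockwise as positive: τ₁ = +(31.4)(0.179) = +5.621 N·m; τ₂ = −(23.4)(0.0756) = −1.769 N·m.
Net torque τ = 3.852 N·m.
α = τ/I = 3.852/0.8106 = 4.751 rad/s².

α ≈ 4.75 rad/s², counterclockwise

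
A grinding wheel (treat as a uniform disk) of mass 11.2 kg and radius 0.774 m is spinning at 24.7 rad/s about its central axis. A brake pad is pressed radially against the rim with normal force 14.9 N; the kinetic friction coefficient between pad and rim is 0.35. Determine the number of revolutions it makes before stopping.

≈ 40.4 revolutions

I = ½MR² = (1/2)(11.2)(0.774)² = 3.355 kg·m².
Friction force f = μN = (0.35)(14.9) = 5.215 N at the rim; torque magnitude τ = fR = 4.036 N·m, opposing ω.
|α| = τ/I = 4.036/3.355 = 1.203 rad/s² (deceleration).
ω² = ω₀² − 2|α|θ with ω = 0 ⇒ θ = ω₀²/(2|α|) = 253.5 rad = 40.35 rev.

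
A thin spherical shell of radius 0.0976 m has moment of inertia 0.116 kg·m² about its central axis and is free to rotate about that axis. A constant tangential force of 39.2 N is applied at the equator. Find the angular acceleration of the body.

τ = F R = (39.2)(0.0976) = 3.826 N·m.
Newton's second law for rotation, τ = Iα, gives α = τ/I = 3.826/0.1160 = 32.98 rad/s².

α ≈ 33.0 rad/s²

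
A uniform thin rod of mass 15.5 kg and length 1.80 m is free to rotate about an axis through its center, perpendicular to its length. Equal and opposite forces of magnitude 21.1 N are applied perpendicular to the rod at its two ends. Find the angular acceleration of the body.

I = (1/12)ML² = (1/12)(15.5)(1.80)² = 4.185 kg·m².
The couple gives τ = F·(L/2) + F·(L/2) = F L = (21.1)(1.80) = 37.98 N·m.
Newton's second law for rotation, τ = Iα, gives α = τ/I = 37.98/4.185 = 9.075 rad/s².

α ≈ 9.08 rad/s²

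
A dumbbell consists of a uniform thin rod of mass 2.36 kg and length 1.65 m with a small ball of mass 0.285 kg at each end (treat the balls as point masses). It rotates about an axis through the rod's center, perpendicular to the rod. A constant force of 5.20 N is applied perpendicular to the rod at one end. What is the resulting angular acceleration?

I_rod = (1/12)ML² = (1/12)(2.36)(1.65)² = 0.5354 kg·m².
I_balls = 2·m·(L/2)² = 2(0.285)(0.8250)² = 0.3880 kg·m².
Total I = 0.9234 kg·m².
τ = F·(L/2) = (5.20)(0.825) = 4.290 N·m.
α = τ/I = 4.290/0.9234 = 4.646 rad/s².

α ≈ 4.65 rad/s²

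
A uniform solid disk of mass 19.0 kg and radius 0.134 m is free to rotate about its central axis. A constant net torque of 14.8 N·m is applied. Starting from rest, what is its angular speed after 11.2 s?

I = ½MR² = (1/2)(19.0)(0.134)² = 0.1706 kg·m².
α = τ/I = 14.8/0.1706 = 86.76 rad/s².
ω = ω₀ + αt = 0 + (86.76)(11.2) = 971.7 rad/s.

ω ≈ 972 rad/s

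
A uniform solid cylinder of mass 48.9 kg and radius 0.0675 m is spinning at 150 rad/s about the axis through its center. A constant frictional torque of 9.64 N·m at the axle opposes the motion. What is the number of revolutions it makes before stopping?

I = ½MR² = (1/2)(48.9)(0.0675)² = 0.1114 kg·m².
The net torque has magnitude 9.64 N·m, opposing ω.
|α| = τ/I = 9.640/0.1114 = 86.53 rad/s² (deceleration).
ω² = ω₀² − 2|α|θ with ω = 0 ⇒ θ = ω₀²/(2|α|) = 130.0 rad = 20.69 rev.

≈ 20.7 revolutions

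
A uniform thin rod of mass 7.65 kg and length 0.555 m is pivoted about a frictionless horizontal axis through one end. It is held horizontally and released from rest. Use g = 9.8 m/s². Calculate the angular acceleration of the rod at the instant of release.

α ≈ 26.5 rad/s²

About the pivot, I = (1/3)ML² = (1/3)(7.65)(0.555)² = 0.7855 kg·m².
The weight acts at the center, a distance L/2 = 0.2775 m from the pivot; τ = Mg(L/2) = 20.80 N·m.
α = τ/I = 20.80/0.7855 = 26.49 rad/s².
(Equivalently α = (3g/(2L)) = 26.49 rad/s².)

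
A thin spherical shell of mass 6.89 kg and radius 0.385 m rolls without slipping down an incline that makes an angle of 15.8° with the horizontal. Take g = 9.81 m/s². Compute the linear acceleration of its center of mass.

a ≈ 1.60 m/s²

Translation along the incline: Mg sinθ − f = Ma.
Rotation about the center: fR = Iα with I = (2/3)MR². No-slip gives a = αR, so f = (I/R²)a = (2/3)M a.
Substituting: Mg sinθ = (1 + 0.6667)Ma, so a = g sinθ/(1 + 0.6667) = (9.81) sin 15.8° / 1.667 = 1.603 m/s².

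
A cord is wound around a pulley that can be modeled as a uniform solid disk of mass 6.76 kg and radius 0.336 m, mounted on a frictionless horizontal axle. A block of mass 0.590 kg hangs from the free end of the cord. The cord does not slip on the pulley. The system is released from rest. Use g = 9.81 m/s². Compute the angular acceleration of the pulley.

I = ½MR² = (1/2)(6.76)(0.336)² = 0.3816 kg·m².
Block: mg − T = ma. Pulley: TR = Iα. No-slip: a = αR, so T = (I/R²)a = 3.380·a.
Then mg = (m + 3.380)a, so a = (0.590)(9.81)/(0.590 + 3.380) = 1.458 m/s².
α = a/R = 1.458/0.336 = 4.339 rad/s².

α ≈ 4.34 rad/s²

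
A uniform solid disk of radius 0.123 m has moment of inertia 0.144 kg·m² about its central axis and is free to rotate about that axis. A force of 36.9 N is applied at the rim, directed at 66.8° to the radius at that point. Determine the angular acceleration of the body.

Only the tangential component produces torque: τ = F R sinθ = (36.9)(0.123) sin 66.8° = 4.172 N·m.
From τ = Iα: α = 4.172/0.1440 = 28.97 rad/s².

α ≈ 29.0 rad/s²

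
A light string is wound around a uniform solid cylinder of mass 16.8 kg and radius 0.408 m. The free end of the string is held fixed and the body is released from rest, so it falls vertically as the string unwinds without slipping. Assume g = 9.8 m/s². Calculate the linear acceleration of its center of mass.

Translation: Mg − T = Ma. Rotation about the center: TR = Iα with I = ½MR².
With a = αR: T = (I/R²)a = (1/2)M a, so Mg = (1 + 0.5000)Ma.
a = g/(1 + 0.5000) = 9.8/1.500 = 6.533 m/s².

a ≈ 6.53 m/s²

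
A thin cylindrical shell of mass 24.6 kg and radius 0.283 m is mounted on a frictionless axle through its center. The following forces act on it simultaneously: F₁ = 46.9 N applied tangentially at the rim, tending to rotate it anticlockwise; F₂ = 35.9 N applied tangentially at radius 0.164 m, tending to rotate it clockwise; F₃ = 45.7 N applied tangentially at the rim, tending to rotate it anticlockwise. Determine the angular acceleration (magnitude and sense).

α ≈ 10.3 rad/s², anticlockwise

I = MR² = (24.6)(0.283)² = 1.970 kg·m².
Taking anticlockwise as positive: τ₁ = +(46.9)(0.283) = +13.27 N·m; τ₂ = −(35.9)(0.164) = −5.888 N·m; τ₃ = +(45.7)(0.283) = +12.93 N·m.
Net torque τ = 20.32 N·m.
α = τ/I = 20.32/1.970 = 10.31 rad/s².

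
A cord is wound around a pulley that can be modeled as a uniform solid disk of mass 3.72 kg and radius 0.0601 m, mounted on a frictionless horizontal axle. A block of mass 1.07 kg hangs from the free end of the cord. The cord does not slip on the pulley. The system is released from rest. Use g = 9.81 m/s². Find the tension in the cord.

I = ½MR² = (1/2)(3.72)(0.0601)² = 0.006718 kg·m².
Block: mg − T = ma. Pulley: TR = Iα. No-slip: a = αR, so T = (I/R²)a = 1.860·a.
Then mg = (m + 1.860)a, so a = (1.07)(9.81)/(1.07 + 1.860) = 3.582 m/s².
T = 1.860·a = 6.663 N.

T ≈ 6.66 N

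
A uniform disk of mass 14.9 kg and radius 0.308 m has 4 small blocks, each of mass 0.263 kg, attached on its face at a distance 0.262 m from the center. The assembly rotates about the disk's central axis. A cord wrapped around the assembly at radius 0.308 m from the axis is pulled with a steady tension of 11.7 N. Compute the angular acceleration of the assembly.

I_disk = ½MR² = ½(14.9)(0.308)² = 0.7067 kg·m².
I_blocks = 4·m·r² = 4(0.263)(0.262)² = 0.07221 kg·m².
Total I = 0.7790 kg·m².
τ = F r = (11.7)(0.308) = 3.604 N·m.
α = τ/I = 3.604/0.7790 = 4.626 rad/s².

α ≈ 4.63 rad/s²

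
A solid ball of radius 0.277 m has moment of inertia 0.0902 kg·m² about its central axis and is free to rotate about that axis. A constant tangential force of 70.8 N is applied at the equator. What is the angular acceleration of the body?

α ≈ 217 rad/s²

τ = F R = (70.8)(0.277) = 19.61 N·m.
Newton's second law for rotation, τ = Iα, gives α = τ/I = 19.61/0.09020 = 217.4 rad/s².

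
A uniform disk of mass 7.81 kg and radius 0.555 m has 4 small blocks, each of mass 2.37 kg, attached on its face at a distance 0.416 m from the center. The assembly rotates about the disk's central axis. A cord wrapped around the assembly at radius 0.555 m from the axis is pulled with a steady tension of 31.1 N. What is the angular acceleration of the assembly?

I_disk = ½MR² = ½(7.81)(0.555)² = 1.203 kg·m².
I_blocks = 4·m·r² = 4(2.37)(0.416)² = 1.641 kg·m².
Total I = 2.843 kg·m².
τ = F r = (31.1)(0.555) = 17.26 N·m.
α = τ/I = 17.26/2.843 = 6.070 rad/s².

α ≈ 6.07 rad/s²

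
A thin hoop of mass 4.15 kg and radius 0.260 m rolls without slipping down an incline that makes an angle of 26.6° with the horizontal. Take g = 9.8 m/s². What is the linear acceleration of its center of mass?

a ≈ 2.19 m/s²

Translation along the incline: Mg sinθ − f = Ma.
Rotation about the center: fR = Iα with I = MR². No-slip gives a = αR, so f = (I/R²)a = M a.
Substituting: Mg sinθ = (1 + 1.000)Ma, so a = g sinθ/(1 + 1.000) = (9.8) sin 26.6° / 2.000 = 2.194 m/s².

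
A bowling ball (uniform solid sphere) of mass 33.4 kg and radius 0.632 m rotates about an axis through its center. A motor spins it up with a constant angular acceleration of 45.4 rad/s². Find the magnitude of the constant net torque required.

τ ≈ 242 N·m

I = (2/5)MR² = (2/5)(33.4)(0.632)² = 5.336 kg·m².
τ = Iα = (5.336)(45.40) = 242.3 N·m.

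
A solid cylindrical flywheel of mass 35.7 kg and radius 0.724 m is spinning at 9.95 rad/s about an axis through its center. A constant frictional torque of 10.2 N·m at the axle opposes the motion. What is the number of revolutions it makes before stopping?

≈ 7.23 revolutions

I = ½MR² = (1/2)(35.7)(0.724)² = 9.357 kg·m².
The net torque has magnitude 10.2 N·m, opposing ω.
|α| = τ/I = 10.20/9.357 = 1.090 rad/s² (deceleration).
ω² = ω₀² − 2|α|θ with ω = 0 ⇒ θ = ω₀²/(2|α|) = 45.41 rad = 7.227 rev.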